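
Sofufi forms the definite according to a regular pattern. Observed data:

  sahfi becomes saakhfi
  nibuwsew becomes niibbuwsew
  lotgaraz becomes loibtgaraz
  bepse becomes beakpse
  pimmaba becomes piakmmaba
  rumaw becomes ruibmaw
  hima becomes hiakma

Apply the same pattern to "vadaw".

rumaw and hima both have last vowel 'a' yet inflect differently (ruibmaw, hiakma), so the last vowel is not what conditions the rule; whether the stem ends in a vowel or a consonant is.
"vadaw" ends in a consonant. The stems ending in a consonant (nibuwsew → niibbuwsew, rumaw → ruibmaw, lotgaraz → loibtgaraz) insert -ib- after the first vowel.
The other pattern: stems ending in a vowel insert -ak- after the first vowel.
So vadaw → vaibdaw.

vaibdaw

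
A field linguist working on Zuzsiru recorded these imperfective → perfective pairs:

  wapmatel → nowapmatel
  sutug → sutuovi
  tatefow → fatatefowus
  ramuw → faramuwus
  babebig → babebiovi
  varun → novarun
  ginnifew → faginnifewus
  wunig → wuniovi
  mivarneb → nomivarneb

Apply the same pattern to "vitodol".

"vitodol" ends in -l. The one such stem in the data (wapmatel → nowapmatel) adds the prefix no-, so the same rule applies.
The other patterns: stems ending in -g drop the final letter and add -ovi; stems ending in -w add fa- … -us around the stem.
So vitodol → novitodol.

novitodol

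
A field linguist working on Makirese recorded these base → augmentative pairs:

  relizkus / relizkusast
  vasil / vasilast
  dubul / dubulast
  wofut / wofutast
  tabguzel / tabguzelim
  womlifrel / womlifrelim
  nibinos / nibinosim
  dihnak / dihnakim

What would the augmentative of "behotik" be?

behotikast

vasil and tabguzel both end in -l yet inflect differently (vasilast, tabguzelim), so the final letter is not what conditions the rule; the last vowel is.
"behotik" has last vowel 'i'. The one such stem in the data (vasil → vasilast) adds -ast, so the same rule applies.
The other pattern: stems whose last vowel is 'a', 'e' or 'o' add -im.
So behotik → behotikast.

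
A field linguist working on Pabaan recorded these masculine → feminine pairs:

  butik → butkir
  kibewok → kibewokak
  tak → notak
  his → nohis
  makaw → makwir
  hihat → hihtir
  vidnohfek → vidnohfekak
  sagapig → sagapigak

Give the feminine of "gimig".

"gimig" has 2 vowels. The stems with 2 vowels (makaw → makwir, butik → butkir, hihat → hihtir) delete the last vowel and add -ir.
So gimig → gimgir.

gimgir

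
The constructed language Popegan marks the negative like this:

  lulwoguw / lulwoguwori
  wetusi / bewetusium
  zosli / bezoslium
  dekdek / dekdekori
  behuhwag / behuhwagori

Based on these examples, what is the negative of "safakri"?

besafakrium

dekdek and zosli both have 2 vowels yet inflect differently (dekdekori, bezoslium), so the number of vowels is not what conditions the rule; whether the stem ends in a vowel or a consonant is.
"safakri" ends in a vowel. The stems ending in a vowel (zosli → bezoslium, wetusi → bewetusium) add be- … -um around the stem.
The other pattern: stems ending in a consonant add -ori.
So safakri → besafakrium.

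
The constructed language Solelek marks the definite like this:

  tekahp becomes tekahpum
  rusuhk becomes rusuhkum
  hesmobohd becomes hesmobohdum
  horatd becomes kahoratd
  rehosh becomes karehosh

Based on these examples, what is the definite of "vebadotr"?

kavebadotr

"vebadotr" has second-to-last letter 't'. The one such stem in the data (horatd → kahoratd) adds the prefix ka-, so the same rule applies.
The other pattern: stems whose second-to-last letter is 'h' add -um.
So vebadotr → kavebadotr.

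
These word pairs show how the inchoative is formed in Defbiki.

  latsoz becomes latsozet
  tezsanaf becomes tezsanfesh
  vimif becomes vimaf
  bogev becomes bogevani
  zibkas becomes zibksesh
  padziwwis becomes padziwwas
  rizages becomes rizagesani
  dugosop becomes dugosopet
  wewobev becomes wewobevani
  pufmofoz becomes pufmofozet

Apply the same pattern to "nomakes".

nomakesani

"nomakes" has last vowel 'e'. The stems whose last vowel is 'e' (bogev → bogevani, wewobev → wewobevani, rizages → rizagesani) add -ani.
So nomakes → nomakesani.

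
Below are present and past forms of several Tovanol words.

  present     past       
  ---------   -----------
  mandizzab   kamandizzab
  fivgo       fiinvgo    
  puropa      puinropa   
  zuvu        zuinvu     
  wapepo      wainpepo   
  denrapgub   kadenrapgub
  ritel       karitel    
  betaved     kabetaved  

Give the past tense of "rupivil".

karupivil

"rupivil" ends in a consonant. The stems ending in a consonant (mandizzab → kamandizzab, denrapgub → kadenrapgub, ritel → karitel) add the prefix ka-.
The other pattern: stems ending in a vowel insert -in- after the first vowel.
So rupivil → karupivil.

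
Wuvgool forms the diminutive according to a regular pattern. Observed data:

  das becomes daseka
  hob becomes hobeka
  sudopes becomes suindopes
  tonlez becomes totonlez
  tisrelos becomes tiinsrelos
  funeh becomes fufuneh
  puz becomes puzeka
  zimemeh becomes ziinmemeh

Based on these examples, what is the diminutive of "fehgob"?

puz and tonlez both end in -z yet inflect differently (puzeka, totonlez), so the final letter is not what conditions the rule; the number of vowels is.
"fehgob" has 2 vowels. The stems with 2 vowels (tonlez → totonlez, funeh → fufuneh) repeat the first consonant+vowel as a prefix.
The other patterns: stems with 1 vowel add -eka; stems with 3 vowels insert -in- after the first vowel.
So fehgob → fefehgob.

fefehgob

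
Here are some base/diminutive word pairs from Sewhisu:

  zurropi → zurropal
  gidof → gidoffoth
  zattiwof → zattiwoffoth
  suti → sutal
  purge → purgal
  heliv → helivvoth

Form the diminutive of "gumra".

heliv and suti both have last vowel 'i' yet inflect differently (helivvoth, sutal), so the last vowel is not what conditions the rule; whether the stem ends in a vowel or a consonant is.
"gumra" ends in a vowel. The stems ending in a vowel (suti → sutal, zurropi → zurropal, purge → purgal) drop the final letter and add -al.
The other pattern: stems ending in a consonant double the final consonant and add -oth.
So gumra → gumral.

gumral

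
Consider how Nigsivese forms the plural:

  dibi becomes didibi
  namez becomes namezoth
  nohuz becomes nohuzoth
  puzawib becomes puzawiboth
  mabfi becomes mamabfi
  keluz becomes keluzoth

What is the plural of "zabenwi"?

zazabenwi

mabfi and puzawib both have last vowel 'i' yet inflect differently (mamabfi, puzawiboth), so the last vowel is not what conditions the rule; the final letter is.
"zabenwi" ends in -i. The stems ending in -i (mabfi → mamabfi, dibi → didibi) repeat the first consonant+vowel as a prefix.
The other pattern: stems ending in -b or -z add -oth.
So zabenwi → zazabenwi.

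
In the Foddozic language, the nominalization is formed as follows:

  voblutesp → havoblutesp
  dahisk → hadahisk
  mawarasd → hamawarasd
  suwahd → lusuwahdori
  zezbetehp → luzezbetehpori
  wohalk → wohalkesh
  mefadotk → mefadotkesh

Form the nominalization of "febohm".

mawarasd and suwahd both end in -d yet inflect differently (hamawarasd, lusuwahdori), so the final letter is not what conditions the rule; the second-to-last letter is.
"febohm" has second-to-last letter 'h'. The stems whose second-to-last letter is 'h' (suwahd → lusuwahdori, zezbetehp → luzezbetehpori) add lu- … -ori around the stem.
So febohm → lufebohmori.

lufebohmori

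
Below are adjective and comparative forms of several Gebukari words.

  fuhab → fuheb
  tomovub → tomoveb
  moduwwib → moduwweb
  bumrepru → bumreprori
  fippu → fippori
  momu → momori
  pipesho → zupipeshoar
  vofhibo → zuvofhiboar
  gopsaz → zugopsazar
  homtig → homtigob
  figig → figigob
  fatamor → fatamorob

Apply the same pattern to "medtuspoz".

"medtuspoz" ends in -z. The one such stem in the data (gopsaz → zugopsazar) adds zu- … -ar around the stem, so the same rule applies.
So medtuspoz → zumedtuspozar.

zumedtuspozar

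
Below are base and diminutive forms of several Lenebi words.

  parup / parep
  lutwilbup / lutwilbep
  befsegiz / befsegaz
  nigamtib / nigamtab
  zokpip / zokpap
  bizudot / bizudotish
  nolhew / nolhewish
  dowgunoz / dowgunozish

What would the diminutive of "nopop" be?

nopopish

"nopop" has last vowel 'o'. The stems whose last vowel is 'o' (bizudot → bizudotish, dowgunoz → dowgunozish) add -ish.
The other patterns: stems whose last vowel is 'u' change the last vowel to 'e'; stems whose last vowel is 'i' change the last vowel to 'a'.
So nopop → nopopish.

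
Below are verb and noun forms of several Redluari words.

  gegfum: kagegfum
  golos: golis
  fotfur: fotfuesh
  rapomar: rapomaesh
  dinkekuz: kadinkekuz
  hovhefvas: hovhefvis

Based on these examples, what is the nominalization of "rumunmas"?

"rumunmas" ends in -s. The stems ending in -s (hovhefvas → hovhefvis, golos → golis) change the last vowel to 'i'.
So rumunmas → rumunmis.

rumunmis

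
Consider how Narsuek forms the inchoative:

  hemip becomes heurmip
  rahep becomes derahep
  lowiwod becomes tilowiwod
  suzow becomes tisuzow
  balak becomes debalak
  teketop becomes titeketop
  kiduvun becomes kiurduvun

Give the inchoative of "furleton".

tifurleton

teketop and rahep both end in -p yet inflect differently (titeketop, derahep), so the final letter is not what conditions the rule; the last vowel is.
"furleton" has last vowel 'o'. The stems whose last vowel is 'o' (lowiwod → tilowiwod, teketop → titeketop, suzow → tisuzow) add the prefix ti-.
So furleton → tifurleton.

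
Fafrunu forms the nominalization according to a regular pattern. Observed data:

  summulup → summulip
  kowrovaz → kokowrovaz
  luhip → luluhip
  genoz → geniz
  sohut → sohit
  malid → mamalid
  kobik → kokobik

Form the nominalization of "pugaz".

pupugaz

"pugaz" has last vowel 'a'. The one such stem in the data (kowrovaz → kokowrovaz) repeats the first consonant+vowel as a prefix (as do luhip, malid), so the same rule applies.
So pugaz → pupugaz.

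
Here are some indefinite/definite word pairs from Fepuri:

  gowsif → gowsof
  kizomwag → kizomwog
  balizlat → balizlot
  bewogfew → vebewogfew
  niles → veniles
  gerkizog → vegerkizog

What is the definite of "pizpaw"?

pizpow

"pizpaw" has last vowel 'a'. The stems whose last vowel is 'a' (kizomwag → kizomwog, balizlat → balizlot) change the last vowel to 'o'.
The other pattern: stems whose last vowel is 'e' or 'o' add the prefix ve-.
So pizpaw → pizpow.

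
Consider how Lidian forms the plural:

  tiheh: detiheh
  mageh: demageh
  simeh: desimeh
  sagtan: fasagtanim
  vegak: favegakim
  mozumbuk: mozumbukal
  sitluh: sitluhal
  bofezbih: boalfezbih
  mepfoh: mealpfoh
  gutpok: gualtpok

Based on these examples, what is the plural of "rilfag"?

vegak and mozumbuk both end in -k yet inflect differently (favegakim, mozumbukal), so the final letter is not what conditions the rule; the last vowel is.
"rilfag" has last vowel 'a'. The stems whose last vowel is 'a' (sagtan → fasagtanim, vegak → favegakim) add fa- … -im around the stem.
So rilfag → farilfagim.

farilfagim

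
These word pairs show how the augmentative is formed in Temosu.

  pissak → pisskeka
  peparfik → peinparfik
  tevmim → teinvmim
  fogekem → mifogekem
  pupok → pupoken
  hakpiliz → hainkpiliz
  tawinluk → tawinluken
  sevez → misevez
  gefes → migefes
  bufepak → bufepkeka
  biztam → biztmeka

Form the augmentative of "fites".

bufepak and tawinluk both end in -k yet inflect differently (bufepkeka, tawinluken), so the final letter is not what conditions the rule; the last vowel is.
"fites" has last vowel 'e'. The stems whose last vowel is 'e' (fogekem → mifogekem, sevez → misevez, gefes → migefes) add the prefix mi-.
So fites → mifites.

mifites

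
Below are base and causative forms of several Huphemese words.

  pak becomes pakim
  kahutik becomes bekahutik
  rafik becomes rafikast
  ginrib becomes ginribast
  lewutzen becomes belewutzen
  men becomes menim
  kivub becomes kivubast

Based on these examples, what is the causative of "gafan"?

"gafan" has 2 vowels. The stems with 2 vowels (ginrib → ginribast, rafik → rafikast, kivub → kivubast) add -ast.
The other patterns: stems with 1 vowel add -im; stems with 3 vowels add the prefix be-.
So gafan → gafanast.

gafanast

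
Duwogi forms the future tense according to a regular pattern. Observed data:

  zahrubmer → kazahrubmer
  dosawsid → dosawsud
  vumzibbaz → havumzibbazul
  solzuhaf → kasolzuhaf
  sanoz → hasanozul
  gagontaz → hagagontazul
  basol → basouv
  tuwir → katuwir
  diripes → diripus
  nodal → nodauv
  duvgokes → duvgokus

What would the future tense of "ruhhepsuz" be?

solzuhaf and vumzibbaz both have last vowel 'a' yet inflect differently (kasolzuhaf, havumzibbazul), so the last vowel is not what conditions the rule; the final letter is.
"ruhhepsuz" ends in -z. The stems ending in -z (vumzibbaz → havumzibbazul, gagontaz → hagagontazul, sanoz → hasanozul) add ha- … -ul around the stem.
The other patterns: stems ending in -f or -r add the prefix ka-; stems ending in -l drop the final letter and add -uv; stems ending in -d or -s change the last vowel to 'u'.
So ruhhepsuz → haruhhepsuzul.

haruhhepsuzul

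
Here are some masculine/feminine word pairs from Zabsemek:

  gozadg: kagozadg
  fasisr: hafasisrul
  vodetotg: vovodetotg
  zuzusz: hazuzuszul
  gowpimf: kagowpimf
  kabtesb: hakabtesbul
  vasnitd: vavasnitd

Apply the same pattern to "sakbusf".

vodetotg and gozadg both end in -g yet inflect differently (vovodetotg, kagozadg), so the final letter is not what conditions the rule; the second-to-last letter is.
"sakbusf" has second-to-last letter 's'. The stems whose second-to-last letter is 's' (fasisr → hafasisrul, zuzusz → hazuzuszul, kabtesb → hakabtesbul) add ha- … -ul around the stem.
So sakbusf → hasakbusful.

hasakbusful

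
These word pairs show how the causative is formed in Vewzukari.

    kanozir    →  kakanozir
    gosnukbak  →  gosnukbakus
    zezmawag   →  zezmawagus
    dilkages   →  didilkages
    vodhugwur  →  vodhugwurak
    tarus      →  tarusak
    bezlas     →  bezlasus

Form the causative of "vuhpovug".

vuhpovugak

bezlas and dilkages both end in -s yet inflect differently (bezlasus, didilkages), so the final letter is not what conditions the rule; the last vowel is.
"vuhpovug" has last vowel 'u'. The stems whose last vowel is 'u' (tarus → tarusak, vodhugwur → vodhugwurak) add -ak.
The other patterns: stems whose last vowel is 'a' add -us; stems whose last vowel is 'e' or 'i' repeat the first consonant+vowel as a prefix.
So vuhpovug → vuhpovugak.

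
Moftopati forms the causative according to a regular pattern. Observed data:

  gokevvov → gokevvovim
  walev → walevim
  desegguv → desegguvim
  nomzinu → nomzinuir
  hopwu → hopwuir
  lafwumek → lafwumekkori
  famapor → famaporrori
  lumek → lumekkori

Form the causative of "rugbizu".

desegguv and nomzinu both have last vowel 'u' yet inflect differently (desegguvim, nomzinuir), so the last vowel is not what conditions the rule; the final letter is.
"rugbizu" ends in -u. The stems ending in -u (nomzinu → nomzinuir, hopwu → hopwuir) add -ir.
So rugbizu → rugbizuir.

rugbizuir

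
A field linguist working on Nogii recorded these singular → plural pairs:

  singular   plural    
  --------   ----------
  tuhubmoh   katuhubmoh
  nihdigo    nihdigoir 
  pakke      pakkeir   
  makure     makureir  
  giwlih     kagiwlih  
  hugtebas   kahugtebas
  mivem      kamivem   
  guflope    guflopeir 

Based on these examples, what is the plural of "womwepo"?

pakke and mivem both have last vowel 'e' yet inflect differently (pakkeir, kamivem), so the last vowel is not what conditions the rule; whether the stem ends in a vowel or a consonant is.
"womwepo" ends in a vowel. The stems ending in a vowel (nihdigo → nihdigoir, pakke → pakkeir, guflope → guflopeir) add -ir.
The other pattern: stems ending in a consonant add the prefix ka-.
So womwepo → womwepoir.

womwepoir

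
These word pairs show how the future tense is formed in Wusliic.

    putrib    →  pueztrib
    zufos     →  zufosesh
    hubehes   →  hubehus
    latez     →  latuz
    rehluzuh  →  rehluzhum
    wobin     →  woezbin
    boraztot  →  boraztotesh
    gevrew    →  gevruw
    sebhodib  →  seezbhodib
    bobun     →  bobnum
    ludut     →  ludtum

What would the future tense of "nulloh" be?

nullohesh

ludut and boraztot both end in -t yet inflect differently (ludtum, boraztotesh), so the final letter is not what conditions the rule; the last vowel is.
"nulloh" has last vowel 'o'. The stems whose last vowel is 'o' (boraztot → boraztotesh, zufos → zufosesh) add -esh.
So nulloh → nullohesh.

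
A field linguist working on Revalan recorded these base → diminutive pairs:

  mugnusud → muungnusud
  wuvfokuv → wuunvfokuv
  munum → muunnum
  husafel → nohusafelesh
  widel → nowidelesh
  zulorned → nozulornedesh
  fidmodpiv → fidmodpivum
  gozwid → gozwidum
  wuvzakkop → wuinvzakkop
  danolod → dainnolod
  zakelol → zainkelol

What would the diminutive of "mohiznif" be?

mugnusud and zulorned both end in -d yet inflect differently (muungnusud, nozulornedesh), so the final letter is not what conditions the rule; the last vowel is.
"mohiznif" has last vowel 'i'. The stems whose last vowel is 'i' (fidmodpiv → fidmodpivum, gozwid → gozwidum) add -um.
So mohiznif → mohiznifum.

mohiznifum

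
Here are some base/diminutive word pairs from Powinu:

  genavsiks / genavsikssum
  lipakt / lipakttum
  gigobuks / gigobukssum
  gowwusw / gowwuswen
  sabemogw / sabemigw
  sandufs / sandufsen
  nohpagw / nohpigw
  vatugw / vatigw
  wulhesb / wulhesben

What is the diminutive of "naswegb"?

"naswegb" has second-to-last letter 'g'. The stems whose second-to-last letter is 'g' (vatugw → vatigw, sabemogw → sabemigw, nohpagw → nohpigw) change the last vowel to 'i'.
The other patterns: stems whose second-to-last letter is 'k' double the final consonant and add -um; stems whose second-to-last letter is 'f' or 's' add -en.
So naswegb → naswigb.

naswigb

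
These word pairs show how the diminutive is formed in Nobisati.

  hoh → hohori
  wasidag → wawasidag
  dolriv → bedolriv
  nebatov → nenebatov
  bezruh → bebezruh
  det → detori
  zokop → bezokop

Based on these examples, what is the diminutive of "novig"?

hoh and bezruh both end in -h yet inflect differently (hohori, bebezruh), so the final letter is not what conditions the rule; the number of vowels is.
"novig" has 2 vowels. The stems with 2 vowels (bezruh → bebezruh, dolriv → bedolriv, zokop → bezokop) add the prefix be-.
So novig → benovig.

benovig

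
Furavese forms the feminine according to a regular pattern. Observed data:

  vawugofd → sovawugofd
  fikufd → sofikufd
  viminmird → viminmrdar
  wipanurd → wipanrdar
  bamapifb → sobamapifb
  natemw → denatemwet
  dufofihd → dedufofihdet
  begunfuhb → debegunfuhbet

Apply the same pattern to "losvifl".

solosvifl

"losvifl" has second-to-last letter 'f'. The stems whose second-to-last letter is 'f' (vawugofd → sovawugofd, fikufd → sofikufd, bamapifb → sobamapifb) add the prefix so-.
So losvifl → solosvifl.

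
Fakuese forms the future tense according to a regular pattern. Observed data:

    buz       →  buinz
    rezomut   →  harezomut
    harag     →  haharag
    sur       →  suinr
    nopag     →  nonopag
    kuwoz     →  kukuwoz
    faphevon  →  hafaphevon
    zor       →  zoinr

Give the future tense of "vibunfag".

havibunfag

"vibunfag" has 3 vowels. The stems with 3 vowels (rezomut → harezomut, faphevon → hafaphevon) add the prefix ha-.
So vibunfag → havibunfag.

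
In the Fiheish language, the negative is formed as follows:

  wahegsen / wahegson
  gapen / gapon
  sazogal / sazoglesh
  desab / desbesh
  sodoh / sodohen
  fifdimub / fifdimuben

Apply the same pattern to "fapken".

fapkon

desab and fifdimub both end in -b yet inflect differently (desbesh, fifdimuben), so the final letter is not what conditions the rule; the last vowel is.
"fapken" has last vowel 'e'. The stems whose last vowel is 'e' (wahegsen → wahegson, gapen → gapon) change the last vowel to 'o'.
So fapken → fapkon.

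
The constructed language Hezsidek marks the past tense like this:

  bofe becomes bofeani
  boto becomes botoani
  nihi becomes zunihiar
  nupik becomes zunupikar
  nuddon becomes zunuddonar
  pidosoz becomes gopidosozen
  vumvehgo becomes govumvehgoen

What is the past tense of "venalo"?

boto and vumvehgo both end in -o yet inflect differently (botoani, govumvehgoen), so the final letter is not what conditions the rule; the first letter is.
"venalo" begins with v-. The one such stem in the data (vumvehgo → govumvehgoen) adds go- … -en around the stem, so the same rule applies.
The other patterns: stems beginning with b- add -ani; stems beginning with n- add zu- … -ar around the stem.
So venalo → govenaloen.

govenaloen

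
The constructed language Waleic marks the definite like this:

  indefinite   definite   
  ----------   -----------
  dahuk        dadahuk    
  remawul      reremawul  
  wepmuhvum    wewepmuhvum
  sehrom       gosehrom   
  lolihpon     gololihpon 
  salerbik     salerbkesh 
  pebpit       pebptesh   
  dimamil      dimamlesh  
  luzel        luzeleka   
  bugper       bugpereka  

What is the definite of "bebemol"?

gobebemol

wepmuhvum and sehrom both end in -m yet inflect differently (wewepmuhvum, gosehrom), so the final letter is not what conditions the rule; the last vowel is.
"bebemol" has last vowel 'o'. The stems whose last vowel is 'o' (sehrom → gosehrom, lolihpon → gololihpon) add the prefix go-.
So bebemol → gobebemol.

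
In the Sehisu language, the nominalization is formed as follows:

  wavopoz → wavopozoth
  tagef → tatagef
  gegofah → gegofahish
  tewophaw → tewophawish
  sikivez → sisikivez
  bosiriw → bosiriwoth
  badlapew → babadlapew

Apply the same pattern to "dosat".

dosatish

badlapew and tewophaw both end in -w yet inflect differently (babadlapew, tewophawish), so the final letter is not what conditions the rule; the last vowel is.
"dosat" has last vowel 'a'. The stems whose last vowel is 'a' (gegofah → gegofahish, tewophaw → tewophawish) add -ish.
The other patterns: stems whose last vowel is 'e' repeat the first consonant+vowel as a prefix; stems whose last vowel is 'i' or 'o' add -oth.
So dosat → dosatish.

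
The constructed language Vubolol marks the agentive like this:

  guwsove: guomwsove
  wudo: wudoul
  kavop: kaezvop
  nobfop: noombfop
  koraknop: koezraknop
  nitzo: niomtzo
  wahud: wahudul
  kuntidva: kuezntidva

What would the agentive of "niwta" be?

koraknop and nobfop both end in -p yet inflect differently (koezraknop, noombfop), so the final letter is not what conditions the rule; the first letter is.
"niwta" begins with n-. The stems beginning with n- (nobfop → noombfop, nitzo → niomtzo) insert -om- after the first vowel.
The other patterns: stems beginning with w- add -ul; stems beginning with k- insert -ez- after the first vowel.
So niwta → niomwta.

niomwta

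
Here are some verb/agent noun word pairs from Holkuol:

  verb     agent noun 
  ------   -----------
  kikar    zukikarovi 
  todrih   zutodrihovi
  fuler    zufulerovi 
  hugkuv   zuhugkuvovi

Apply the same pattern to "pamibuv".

zupamibuvovi

Every pair shown (kikar → zukikarovi, todrih → zutodrihovi, fuler → zufulerovi, …) follows the same rule: add zu- … -ovi around the stem.
So pamibuv → zupamibuvovi.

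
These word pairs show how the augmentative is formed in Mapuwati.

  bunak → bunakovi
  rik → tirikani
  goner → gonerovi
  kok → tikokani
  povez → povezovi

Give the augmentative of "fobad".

"fobad" has 2 vowels. The stems with 2 vowels (bunak → bunakovi, povez → povezovi, goner → gonerovi) add -ovi.
So fobad → fobadovi.

fobadovi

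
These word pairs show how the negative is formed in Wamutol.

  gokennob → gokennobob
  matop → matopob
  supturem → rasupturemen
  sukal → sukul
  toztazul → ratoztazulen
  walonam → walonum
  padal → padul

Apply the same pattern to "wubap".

walonam and supturem both end in -m yet inflect differently (walonum, rasupturemen), so the final letter is not what conditions the rule; the last vowel is.
"wubap" has last vowel 'a'. The stems whose last vowel is 'a' (walonam → walonum, sukal → sukul, padal → padul) change the last vowel to 'u'.
So wubap → wubup.

wubup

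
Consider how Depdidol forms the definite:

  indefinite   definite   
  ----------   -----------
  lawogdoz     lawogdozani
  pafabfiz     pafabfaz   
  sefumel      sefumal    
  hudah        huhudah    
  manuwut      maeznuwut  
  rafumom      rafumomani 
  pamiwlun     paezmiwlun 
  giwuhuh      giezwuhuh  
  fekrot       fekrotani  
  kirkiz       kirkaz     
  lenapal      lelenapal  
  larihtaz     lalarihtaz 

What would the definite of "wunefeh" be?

wunefah

hudah and giwuhuh both end in -h yet inflect differently (huhudah, giezwuhuh), so the final letter is not what conditions the rule; the last vowel is.
"wunefeh" has last vowel 'e'. The one such stem in the data (sefumel → sefumal) changes the last vowel to 'a' (as do kirkiz, pafabfiz), so the same rule applies.
The other patterns: stems whose last vowel is 'a' repeat the first consonant+vowel as a prefix; stems whose last vowel is 'u' insert -ez- after the first vowel; stems whose last vowel is 'o' add -ani.
So wunefeh → wunefah.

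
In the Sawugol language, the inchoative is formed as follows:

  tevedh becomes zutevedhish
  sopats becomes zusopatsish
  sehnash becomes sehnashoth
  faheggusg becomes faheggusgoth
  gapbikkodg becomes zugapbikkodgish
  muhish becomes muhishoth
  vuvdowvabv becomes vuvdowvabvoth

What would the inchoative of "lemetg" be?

zulemetgish

faheggusg and gapbikkodg both end in -g yet inflect differently (faheggusgoth, zugapbikkodgish), so the final letter is not what conditions the rule; the second-to-last letter is.
"lemetg" has second-to-last letter 't'. The one such stem in the data (sopats → zusopatsish) adds zu- … -ish around the stem, so the same rule applies.
So lemetg → zulemetgish.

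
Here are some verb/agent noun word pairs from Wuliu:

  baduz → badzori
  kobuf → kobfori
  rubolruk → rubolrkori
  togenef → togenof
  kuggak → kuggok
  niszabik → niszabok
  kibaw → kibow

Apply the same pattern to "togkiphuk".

togkiphkori

"togkiphuk" has last vowel 'u'. The stems whose last vowel is 'u' (baduz → badzori, kobuf → kobfori, rubolruk → rubolrkori) delete the last vowel and add -ori.
The other pattern: stems whose last vowel is 'a', 'e' or 'i' change the last vowel to 'o'.
So togkiphuk → togkiphkori.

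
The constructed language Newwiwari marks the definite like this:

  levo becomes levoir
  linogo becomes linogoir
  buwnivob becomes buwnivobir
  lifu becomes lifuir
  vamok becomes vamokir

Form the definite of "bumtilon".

Every pair shown (levo → levoir, linogo → linogoir, buwnivob → buwnivobir, …) follows the same rule: add -ir.
So bumtilon → bumtilonir.

bumtilonir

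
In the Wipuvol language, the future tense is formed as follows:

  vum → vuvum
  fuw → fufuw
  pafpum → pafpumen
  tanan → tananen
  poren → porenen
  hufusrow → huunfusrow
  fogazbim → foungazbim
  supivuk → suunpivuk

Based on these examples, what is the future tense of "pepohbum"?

vum and pafpum both end in -m yet inflect differently (vuvum, pafpumen), so the final letter is not what conditions the rule; the number of vowels is.
"pepohbum" has 3 vowels. The stems with 3 vowels (hufusrow → huunfusrow, fogazbim → foungazbim, supivuk → suunpivuk) insert -un- after the first vowel.
So pepohbum → peunpohbum.

peunpohbum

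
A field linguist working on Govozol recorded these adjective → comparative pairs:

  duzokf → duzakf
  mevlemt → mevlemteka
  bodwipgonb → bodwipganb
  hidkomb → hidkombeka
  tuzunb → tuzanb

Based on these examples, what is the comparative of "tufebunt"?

hidkomb and tuzunb both end in -b yet inflect differently (hidkombeka, tuzanb), so the final letter is not what conditions the rule; the second-to-last letter is.
"tufebunt" has second-to-last letter 'n'. The stems whose second-to-last letter is 'n' (tuzunb → tuzanb, bodwipgonb → bodwipganb) change the last vowel to 'a'.
The other pattern: stems whose second-to-last letter is 'm' add -eka.
So tufebunt → tufebant.

tufebant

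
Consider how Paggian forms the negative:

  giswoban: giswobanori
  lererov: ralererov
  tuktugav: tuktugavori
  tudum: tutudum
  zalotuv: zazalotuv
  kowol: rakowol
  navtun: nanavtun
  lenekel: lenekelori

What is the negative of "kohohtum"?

kokohohtum

lererov and zalotuv both end in -v yet inflect differently (ralererov, zazalotuv), so the final letter is not what conditions the rule; the last vowel is.
"kohohtum" has last vowel 'u'. The stems whose last vowel is 'u' (navtun → nanavtun, zalotuv → zazalotuv, tudum → tutudum) repeat the first consonant+vowel as a prefix.
So kohohtum → kokohohtum.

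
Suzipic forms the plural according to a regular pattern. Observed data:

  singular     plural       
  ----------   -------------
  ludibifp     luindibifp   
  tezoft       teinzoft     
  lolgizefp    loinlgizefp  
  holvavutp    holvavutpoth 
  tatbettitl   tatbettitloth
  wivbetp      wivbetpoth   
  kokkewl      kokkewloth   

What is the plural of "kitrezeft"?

ludibifp and holvavutp both end in -p yet inflect differently (luindibifp, holvavutpoth), so the final letter is not what conditions the rule; the second-to-last letter is.
"kitrezeft" has second-to-last letter 'f'. The stems whose second-to-last letter is 'f' (ludibifp → luindibifp, tezoft → teinzoft, lolgizefp → loinlgizefp) insert -in- after the first vowel.
The other pattern: stems whose second-to-last letter is 't' or 'w' add -oth.
So kitrezeft → kiintrezeft.

kiintrezeft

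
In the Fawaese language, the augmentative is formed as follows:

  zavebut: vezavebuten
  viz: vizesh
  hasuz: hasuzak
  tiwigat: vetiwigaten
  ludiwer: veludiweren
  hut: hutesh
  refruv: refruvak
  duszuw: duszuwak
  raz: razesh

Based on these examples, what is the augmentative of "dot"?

"dot" has 1 vowel. The stems with 1 vowel (raz → razesh, viz → vizesh, hut → hutesh) add -esh.
The other patterns: stems with 2 vowels add -ak; stems with 3 vowels add ve- … -en around the stem.
So dot → dotesh.

dotesh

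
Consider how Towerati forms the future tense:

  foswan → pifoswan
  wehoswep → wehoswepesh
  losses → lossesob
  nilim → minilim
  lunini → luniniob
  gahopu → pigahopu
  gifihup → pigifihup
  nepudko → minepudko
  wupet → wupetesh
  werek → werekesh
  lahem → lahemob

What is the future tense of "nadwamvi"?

minadwamvi

"nadwamvi" begins with n-. The stems beginning with n- (nepudko → minepudko, nilim → minilim) add the prefix mi-.
So nadwamvi → minadwamvi.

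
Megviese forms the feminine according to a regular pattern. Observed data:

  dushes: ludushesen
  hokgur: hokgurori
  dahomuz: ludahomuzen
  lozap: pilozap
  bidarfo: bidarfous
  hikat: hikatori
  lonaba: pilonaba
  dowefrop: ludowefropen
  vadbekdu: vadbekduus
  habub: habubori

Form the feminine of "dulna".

ludulnaen

dowefrop and lozap both end in -p yet inflect differently (ludowefropen, pilozap), so the final letter is not what conditions the rule; the first letter is.
"dulna" begins with d-. The stems beginning with d- (dahomuz → ludahomuzen, dowefrop → ludowefropen, dushes → ludushesen) add lu- … -en around the stem.
The other patterns: stems beginning with b- or v- add -us; stems beginning with h- add -ori; stems beginning with l- add the prefix pi-.
So dulna → ludulnaen.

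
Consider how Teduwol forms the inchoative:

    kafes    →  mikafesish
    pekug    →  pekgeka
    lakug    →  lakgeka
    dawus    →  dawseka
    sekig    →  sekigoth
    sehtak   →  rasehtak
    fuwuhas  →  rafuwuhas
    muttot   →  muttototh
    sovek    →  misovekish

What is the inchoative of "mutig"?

mutigoth

"mutig" has last vowel 'i'. The one such stem in the data (sekig → sekigoth) adds -oth, so the same rule applies.
So mutig → mutigoth.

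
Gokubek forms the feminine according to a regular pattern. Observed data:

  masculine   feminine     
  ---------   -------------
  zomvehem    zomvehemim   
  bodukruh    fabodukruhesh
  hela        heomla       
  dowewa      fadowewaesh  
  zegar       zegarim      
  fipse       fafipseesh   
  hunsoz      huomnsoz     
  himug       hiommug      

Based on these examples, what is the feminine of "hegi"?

heomgi

"hegi" begins with h-. The stems beginning with h- (himug → hiommug, hela → heomla, hunsoz → huomnsoz) insert -om- after the first vowel.
The other patterns: stems beginning with z- add -im; stems beginning with b-, d- or f- add fa- … -esh around the stem.
So hegi → heomgi.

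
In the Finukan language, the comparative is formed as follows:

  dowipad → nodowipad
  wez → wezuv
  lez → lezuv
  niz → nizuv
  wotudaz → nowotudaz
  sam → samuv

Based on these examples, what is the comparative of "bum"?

wotudaz and lez both end in -z yet inflect differently (nowotudaz, lezuv), so the final letter is not what conditions the rule; the number of vowels is.
"bum" has 1 vowel. The stems with 1 vowel (lez → lezuv, niz → nizuv, wez → wezuv) add -uv.
So bum → bumuv.

bumuv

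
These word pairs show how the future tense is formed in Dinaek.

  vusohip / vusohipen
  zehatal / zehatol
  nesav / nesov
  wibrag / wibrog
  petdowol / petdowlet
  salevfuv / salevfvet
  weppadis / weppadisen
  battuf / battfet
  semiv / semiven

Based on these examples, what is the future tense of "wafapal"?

wafapol

semiv and nesav both end in -v yet inflect differently (semiven, nesov), so the final letter is not what conditions the rule; the last vowel is.
"wafapal" has last vowel 'a'. The stems whose last vowel is 'a' (nesav → nesov, zehatal → zehatol, wibrag → wibrog) change the last vowel to 'o'.
The other patterns: stems whose last vowel is 'i' add -en; stems whose last vowel is 'o' or 'u' delete the last vowel and add -et.
So wafapal → wafapol.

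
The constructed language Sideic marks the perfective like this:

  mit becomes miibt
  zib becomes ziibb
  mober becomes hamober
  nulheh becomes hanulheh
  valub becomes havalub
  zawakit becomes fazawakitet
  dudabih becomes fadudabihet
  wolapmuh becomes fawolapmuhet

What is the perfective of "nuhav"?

zib and valub both end in -b yet inflect differently (ziibb, havalub), so the final letter is not what conditions the rule; the number of vowels is.
"nuhav" has 2 vowels. The stems with 2 vowels (mober → hamober, nulheh → hanulheh, valub → havalub) add the prefix ha-.
The other patterns: stems with 1 vowel insert -ib- after the first vowel; stems with 3 vowels add fa- … -et around the stem.
So nuhav → hanuhav.

hanuhav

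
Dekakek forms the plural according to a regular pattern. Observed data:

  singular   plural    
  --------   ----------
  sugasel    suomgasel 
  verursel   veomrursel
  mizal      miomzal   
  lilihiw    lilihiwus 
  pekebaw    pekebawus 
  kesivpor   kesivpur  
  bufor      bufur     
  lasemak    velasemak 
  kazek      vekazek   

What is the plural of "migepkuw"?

mizal and pekebaw both have last vowel 'a' yet inflect differently (miomzal, pekebawus), so the last vowel is not what conditions the rule; the final letter is.
"migepkuw" ends in -w. The stems ending in -w (lilihiw → lilihiwus, pekebaw → pekebawus) add -us.
The other patterns: stems ending in -l insert -om- after the first vowel; stems ending in -r change the last vowel to 'u'; stems ending in -k add the prefix ve-.
So migepkuw → migepkuwus.

migepkuwus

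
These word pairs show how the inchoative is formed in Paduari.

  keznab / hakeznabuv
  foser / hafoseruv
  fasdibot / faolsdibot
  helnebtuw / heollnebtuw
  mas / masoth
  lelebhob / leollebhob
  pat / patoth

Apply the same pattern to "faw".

fawoth

keznab and lelebhob both end in -b yet inflect differently (hakeznabuv, leollebhob), so the final letter is not what conditions the rule; the number of vowels is.
"faw" has 1 vowel. The stems with 1 vowel (mas → masoth, pat → patoth) add -oth.
So faw → fawoth.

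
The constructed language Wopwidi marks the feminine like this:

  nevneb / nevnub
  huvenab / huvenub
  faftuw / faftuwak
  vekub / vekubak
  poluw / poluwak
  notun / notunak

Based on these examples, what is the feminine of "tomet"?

tomut

vekub and huvenab both end in -b yet inflect differently (vekubak, huvenub), so the final letter is not what conditions the rule; the last vowel is.
"tomet" has last vowel 'e'. The one such stem in the data (nevneb → nevnub) changes the last vowel to 'u' (as does huvenab), so the same rule applies.
The other pattern: stems whose last vowel is 'u' add -ak.
So tomet → tomut.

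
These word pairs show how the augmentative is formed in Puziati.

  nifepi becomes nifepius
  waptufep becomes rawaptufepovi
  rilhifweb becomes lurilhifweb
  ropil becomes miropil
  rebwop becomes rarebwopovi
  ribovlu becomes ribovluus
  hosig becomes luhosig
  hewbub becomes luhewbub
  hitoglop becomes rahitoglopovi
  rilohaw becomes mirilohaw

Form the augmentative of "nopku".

waptufep and rilhifweb both have last vowel 'e' yet inflect differently (rawaptufepovi, lurilhifweb), so the last vowel is not what conditions the rule; the final letter is.
"nopku" ends in -u. The one such stem in the data (ribovlu → ribovluus) adds -us, so the same rule applies.
The other patterns: stems ending in -p add ra- … -ovi around the stem; stems ending in -b or -g add the prefix lu-; stems ending in -l or -w add the prefix mi-.
So nopku → nopkuus.

nopkuus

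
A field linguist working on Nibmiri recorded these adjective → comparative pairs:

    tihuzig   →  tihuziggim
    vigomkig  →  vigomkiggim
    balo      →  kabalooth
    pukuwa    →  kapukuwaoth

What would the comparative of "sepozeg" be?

sepozeggim

tihuzig and pukuwa both have 3 vowels yet inflect differently (tihuziggim, kapukuwaoth), so the number of vowels is not what conditions the rule; whether the stem ends in a vowel or a consonant is.
"sepozeg" ends in a consonant. The stems ending in a consonant (tihuzig → tihuziggim, vigomkig → vigomkiggim) double the final consonant and add -im.
The other pattern: stems ending in a vowel add ka- … -oth around the stem.
So sepozeg → sepozeggim.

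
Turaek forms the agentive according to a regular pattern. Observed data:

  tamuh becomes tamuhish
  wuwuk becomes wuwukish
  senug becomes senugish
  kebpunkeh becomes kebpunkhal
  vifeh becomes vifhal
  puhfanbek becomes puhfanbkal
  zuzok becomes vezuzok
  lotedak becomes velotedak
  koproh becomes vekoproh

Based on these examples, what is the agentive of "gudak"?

vegudak

tamuh and kebpunkeh both end in -h yet inflect differently (tamuhish, kebpunkhal), so the final letter is not what conditions the rule; the last vowel is.
"gudak" has last vowel 'a'. The one such stem in the data (lotedak → velotedak) adds the prefix ve-, so the same rule applies.
The other patterns: stems whose last vowel is 'u' add -ish; stems whose last vowel is 'e' delete the last vowel and add -al.
So gudak → vegudak.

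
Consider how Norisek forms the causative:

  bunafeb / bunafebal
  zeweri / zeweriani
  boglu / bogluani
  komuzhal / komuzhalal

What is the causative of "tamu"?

tamuani

boglu and bunafeb both begin with b- yet inflect differently (bogluani, bunafebal), so the first letter is not what conditions the rule; whether the stem ends in a vowel or a consonant is.
"tamu" ends in a vowel. The stems ending in a vowel (boglu → bogluani, zeweri → zeweriani) add -ani.
The other pattern: stems ending in a consonant add -al.
So tamu → tamuani.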